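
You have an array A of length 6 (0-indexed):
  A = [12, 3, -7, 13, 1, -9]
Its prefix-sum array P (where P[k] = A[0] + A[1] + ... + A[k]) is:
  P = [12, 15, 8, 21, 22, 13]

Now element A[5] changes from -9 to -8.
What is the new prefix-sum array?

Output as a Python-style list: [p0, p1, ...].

Answer: [12, 15, 8, 21, 22, 14]

Derivation:
Change: A[5] -9 -> -8, delta = 1
P[k] for k < 5: unchanged (A[5] not included)
P[k] for k >= 5: shift by delta = 1
  P[0] = 12 + 0 = 12
  P[1] = 15 + 0 = 15
  P[2] = 8 + 0 = 8
  P[3] = 21 + 0 = 21
  P[4] = 22 + 0 = 22
  P[5] = 13 + 1 = 14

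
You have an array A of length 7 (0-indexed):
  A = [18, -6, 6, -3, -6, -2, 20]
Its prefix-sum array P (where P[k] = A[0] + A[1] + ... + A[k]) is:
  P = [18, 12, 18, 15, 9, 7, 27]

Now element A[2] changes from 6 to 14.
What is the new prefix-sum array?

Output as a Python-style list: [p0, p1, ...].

Answer: [18, 12, 26, 23, 17, 15, 35]

Derivation:
Change: A[2] 6 -> 14, delta = 8
P[k] for k < 2: unchanged (A[2] not included)
P[k] for k >= 2: shift by delta = 8
  P[0] = 18 + 0 = 18
  P[1] = 12 + 0 = 12
  P[2] = 18 + 8 = 26
  P[3] = 15 + 8 = 23
  P[4] = 9 + 8 = 17
  P[5] = 7 + 8 = 15
  P[6] = 27 + 8 = 35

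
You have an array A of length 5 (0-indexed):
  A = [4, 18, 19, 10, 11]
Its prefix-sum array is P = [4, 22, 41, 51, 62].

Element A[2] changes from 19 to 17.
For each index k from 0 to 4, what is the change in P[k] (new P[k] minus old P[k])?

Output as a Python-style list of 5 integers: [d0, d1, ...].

Element change: A[2] 19 -> 17, delta = -2
For k < 2: P[k] unchanged, delta_P[k] = 0
For k >= 2: P[k] shifts by exactly -2
Delta array: [0, 0, -2, -2, -2]

Answer: [0, 0, -2, -2, -2]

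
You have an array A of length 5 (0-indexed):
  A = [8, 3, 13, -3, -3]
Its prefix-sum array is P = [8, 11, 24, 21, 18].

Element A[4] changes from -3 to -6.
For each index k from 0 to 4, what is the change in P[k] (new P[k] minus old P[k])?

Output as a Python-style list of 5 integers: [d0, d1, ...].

Answer: [0, 0, 0, 0, -3]

Derivation:
Element change: A[4] -3 -> -6, delta = -3
For k < 4: P[k] unchanged, delta_P[k] = 0
For k >= 4: P[k] shifts by exactly -3
Delta array: [0, 0, 0, 0, -3]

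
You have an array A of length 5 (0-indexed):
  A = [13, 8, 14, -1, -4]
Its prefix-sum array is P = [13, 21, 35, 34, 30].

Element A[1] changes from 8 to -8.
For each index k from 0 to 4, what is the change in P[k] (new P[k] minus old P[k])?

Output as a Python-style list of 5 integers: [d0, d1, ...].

Element change: A[1] 8 -> -8, delta = -16
For k < 1: P[k] unchanged, delta_P[k] = 0
For k >= 1: P[k] shifts by exactly -16
Delta array: [0, -16, -16, -16, -16]

Answer: [0, -16, -16, -16, -16]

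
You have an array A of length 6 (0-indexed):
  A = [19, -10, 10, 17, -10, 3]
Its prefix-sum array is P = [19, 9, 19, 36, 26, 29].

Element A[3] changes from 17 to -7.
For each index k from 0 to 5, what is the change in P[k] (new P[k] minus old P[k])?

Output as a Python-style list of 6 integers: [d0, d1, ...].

Element change: A[3] 17 -> -7, delta = -24
For k < 3: P[k] unchanged, delta_P[k] = 0
For k >= 3: P[k] shifts by exactly -24
Delta array: [0, 0, 0, -24, -24, -24]

Answer: [0, 0, 0, -24, -24, -24]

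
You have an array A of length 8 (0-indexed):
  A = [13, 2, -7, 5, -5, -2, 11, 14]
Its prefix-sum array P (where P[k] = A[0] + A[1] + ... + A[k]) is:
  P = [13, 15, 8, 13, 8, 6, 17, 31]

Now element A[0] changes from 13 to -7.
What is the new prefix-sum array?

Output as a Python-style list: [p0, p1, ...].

Answer: [-7, -5, -12, -7, -12, -14, -3, 11]

Derivation:
Change: A[0] 13 -> -7, delta = -20
P[k] for k < 0: unchanged (A[0] not included)
P[k] for k >= 0: shift by delta = -20
  P[0] = 13 + -20 = -7
  P[1] = 15 + -20 = -5
  P[2] = 8 + -20 = -12
  P[3] = 13 + -20 = -7
  P[4] = 8 + -20 = -12
  P[5] = 6 + -20 = -14
  P[6] = 17 + -20 = -3
  P[7] = 31 + -20 = 11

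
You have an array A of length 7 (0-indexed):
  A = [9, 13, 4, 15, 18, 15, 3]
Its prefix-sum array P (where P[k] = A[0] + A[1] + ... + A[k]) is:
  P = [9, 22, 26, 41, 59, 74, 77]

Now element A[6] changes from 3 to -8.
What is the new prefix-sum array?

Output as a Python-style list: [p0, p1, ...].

Change: A[6] 3 -> -8, delta = -11
P[k] for k < 6: unchanged (A[6] not included)
P[k] for k >= 6: shift by delta = -11
  P[0] = 9 + 0 = 9
  P[1] = 22 + 0 = 22
  P[2] = 26 + 0 = 26
  P[3] = 41 + 0 = 41
  P[4] = 59 + 0 = 59
  P[5] = 74 + 0 = 74
  P[6] = 77 + -11 = 66

Answer: [9, 22, 26, 41, 59, 74, 66]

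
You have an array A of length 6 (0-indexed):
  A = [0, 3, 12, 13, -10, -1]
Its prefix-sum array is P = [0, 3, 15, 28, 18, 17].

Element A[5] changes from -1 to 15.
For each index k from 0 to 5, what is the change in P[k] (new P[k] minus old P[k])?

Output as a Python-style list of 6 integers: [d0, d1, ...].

Element change: A[5] -1 -> 15, delta = 16
For k < 5: P[k] unchanged, delta_P[k] = 0
For k >= 5: P[k] shifts by exactly 16
Delta array: [0, 0, 0, 0, 0, 16]

Answer: [0, 0, 0, 0, 0, 16]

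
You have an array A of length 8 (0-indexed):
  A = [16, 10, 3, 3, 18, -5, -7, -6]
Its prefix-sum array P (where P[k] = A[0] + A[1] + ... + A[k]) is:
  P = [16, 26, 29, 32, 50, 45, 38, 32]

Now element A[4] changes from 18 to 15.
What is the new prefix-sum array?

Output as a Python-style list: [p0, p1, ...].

Answer: [16, 26, 29, 32, 47, 42, 35, 29]

Derivation:
Change: A[4] 18 -> 15, delta = -3
P[k] for k < 4: unchanged (A[4] not included)
P[k] for k >= 4: shift by delta = -3
  P[0] = 16 + 0 = 16
  P[1] = 26 + 0 = 26
  P[2] = 29 + 0 = 29
  P[3] = 32 + 0 = 32
  P[4] = 50 + -3 = 47
  P[5] = 45 + -3 = 42
  P[6] = 38 + -3 = 35
  P[7] = 32 + -3 = 29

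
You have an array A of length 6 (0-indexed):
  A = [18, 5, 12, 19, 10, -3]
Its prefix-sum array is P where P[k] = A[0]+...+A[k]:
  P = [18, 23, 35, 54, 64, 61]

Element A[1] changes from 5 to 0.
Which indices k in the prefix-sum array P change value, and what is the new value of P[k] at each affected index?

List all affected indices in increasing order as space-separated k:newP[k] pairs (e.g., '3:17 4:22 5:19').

P[k] = A[0] + ... + A[k]
P[k] includes A[1] iff k >= 1
Affected indices: 1, 2, ..., 5; delta = -5
  P[1]: 23 + -5 = 18
  P[2]: 35 + -5 = 30
  P[3]: 54 + -5 = 49
  P[4]: 64 + -5 = 59
  P[5]: 61 + -5 = 56

Answer: 1:18 2:30 3:49 4:59 5:56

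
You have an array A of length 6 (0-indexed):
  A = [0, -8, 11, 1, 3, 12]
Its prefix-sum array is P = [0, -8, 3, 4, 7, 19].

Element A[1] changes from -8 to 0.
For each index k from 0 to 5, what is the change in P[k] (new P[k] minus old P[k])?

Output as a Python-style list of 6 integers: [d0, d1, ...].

Element change: A[1] -8 -> 0, delta = 8
For k < 1: P[k] unchanged, delta_P[k] = 0
For k >= 1: P[k] shifts by exactly 8
Delta array: [0, 8, 8, 8, 8, 8]

Answer: [0, 8, 8, 8, 8, 8]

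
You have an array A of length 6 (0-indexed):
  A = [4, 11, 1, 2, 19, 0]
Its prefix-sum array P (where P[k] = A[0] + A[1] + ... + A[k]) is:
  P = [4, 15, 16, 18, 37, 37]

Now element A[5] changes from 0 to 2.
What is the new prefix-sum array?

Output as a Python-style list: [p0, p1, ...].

Answer: [4, 15, 16, 18, 37, 39]

Derivation:
Change: A[5] 0 -> 2, delta = 2
P[k] for k < 5: unchanged (A[5] not included)
P[k] for k >= 5: shift by delta = 2
  P[0] = 4 + 0 = 4
  P[1] = 15 + 0 = 15
  P[2] = 16 + 0 = 16
  P[3] = 18 + 0 = 18
  P[4] = 37 + 0 = 37
  P[5] = 37 + 2 = 39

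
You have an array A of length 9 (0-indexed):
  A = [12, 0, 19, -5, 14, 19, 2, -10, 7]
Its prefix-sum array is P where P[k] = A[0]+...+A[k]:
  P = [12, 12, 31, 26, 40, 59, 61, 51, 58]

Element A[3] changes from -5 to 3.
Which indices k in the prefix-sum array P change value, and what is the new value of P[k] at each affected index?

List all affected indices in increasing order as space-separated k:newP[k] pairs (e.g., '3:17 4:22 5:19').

Answer: 3:34 4:48 5:67 6:69 7:59 8:66

Derivation:
P[k] = A[0] + ... + A[k]
P[k] includes A[3] iff k >= 3
Affected indices: 3, 4, ..., 8; delta = 8
  P[3]: 26 + 8 = 34
  P[4]: 40 + 8 = 48
  P[5]: 59 + 8 = 67
  P[6]: 61 + 8 = 69
  P[7]: 51 + 8 = 59
  P[8]: 58 + 8 = 66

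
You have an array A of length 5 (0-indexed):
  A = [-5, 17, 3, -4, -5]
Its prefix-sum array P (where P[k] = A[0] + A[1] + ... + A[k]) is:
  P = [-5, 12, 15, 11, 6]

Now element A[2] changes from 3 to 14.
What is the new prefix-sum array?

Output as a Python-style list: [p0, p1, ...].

Change: A[2] 3 -> 14, delta = 11
P[k] for k < 2: unchanged (A[2] not included)
P[k] for k >= 2: shift by delta = 11
  P[0] = -5 + 0 = -5
  P[1] = 12 + 0 = 12
  P[2] = 15 + 11 = 26
  P[3] = 11 + 11 = 22
  P[4] = 6 + 11 = 17

Answer: [-5, 12, 26, 22, 17]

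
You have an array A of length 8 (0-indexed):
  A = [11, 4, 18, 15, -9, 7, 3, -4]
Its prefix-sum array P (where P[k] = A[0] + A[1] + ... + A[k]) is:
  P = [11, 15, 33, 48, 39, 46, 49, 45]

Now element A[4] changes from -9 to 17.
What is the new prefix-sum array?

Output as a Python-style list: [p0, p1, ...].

Answer: [11, 15, 33, 48, 65, 72, 75, 71]

Derivation:
Change: A[4] -9 -> 17, delta = 26
P[k] for k < 4: unchanged (A[4] not included)
P[k] for k >= 4: shift by delta = 26
  P[0] = 11 + 0 = 11
  P[1] = 15 + 0 = 15
  P[2] = 33 + 0 = 33
  P[3] = 48 + 0 = 48
  P[4] = 39 + 26 = 65
  P[5] = 46 + 26 = 72
  P[6] = 49 + 26 = 75
  P[7] = 45 + 26 = 71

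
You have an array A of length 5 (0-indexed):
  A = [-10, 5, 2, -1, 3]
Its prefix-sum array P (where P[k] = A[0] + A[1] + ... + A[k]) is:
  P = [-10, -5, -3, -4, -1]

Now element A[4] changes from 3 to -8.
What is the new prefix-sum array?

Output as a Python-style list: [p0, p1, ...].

Answer: [-10, -5, -3, -4, -12]

Derivation:
Change: A[4] 3 -> -8, delta = -11
P[k] for k < 4: unchanged (A[4] not included)
P[k] for k >= 4: shift by delta = -11
  P[0] = -10 + 0 = -10
  P[1] = -5 + 0 = -5
  P[2] = -3 + 0 = -3
  P[3] = -4 + 0 = -4
  P[4] = -1 + -11 = -12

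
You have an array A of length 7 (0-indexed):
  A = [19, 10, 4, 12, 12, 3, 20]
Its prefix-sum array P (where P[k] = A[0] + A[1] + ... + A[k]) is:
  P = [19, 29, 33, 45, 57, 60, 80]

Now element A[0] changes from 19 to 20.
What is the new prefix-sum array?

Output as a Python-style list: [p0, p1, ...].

Change: A[0] 19 -> 20, delta = 1
P[k] for k < 0: unchanged (A[0] not included)
P[k] for k >= 0: shift by delta = 1
  P[0] = 19 + 1 = 20
  P[1] = 29 + 1 = 30
  P[2] = 33 + 1 = 34
  P[3] = 45 + 1 = 46
  P[4] = 57 + 1 = 58
  P[5] = 60 + 1 = 61
  P[6] = 80 + 1 = 81

Answer: [20, 30, 34, 46, 58, 61, 81]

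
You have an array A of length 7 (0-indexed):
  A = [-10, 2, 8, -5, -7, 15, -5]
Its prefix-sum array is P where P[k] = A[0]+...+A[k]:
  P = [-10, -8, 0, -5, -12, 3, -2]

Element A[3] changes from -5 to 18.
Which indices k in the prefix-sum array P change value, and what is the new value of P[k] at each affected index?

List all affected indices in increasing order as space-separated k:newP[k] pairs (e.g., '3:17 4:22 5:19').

P[k] = A[0] + ... + A[k]
P[k] includes A[3] iff k >= 3
Affected indices: 3, 4, ..., 6; delta = 23
  P[3]: -5 + 23 = 18
  P[4]: -12 + 23 = 11
  P[5]: 3 + 23 = 26
  P[6]: -2 + 23 = 21

Answer: 3:18 4:11 5:26 6:21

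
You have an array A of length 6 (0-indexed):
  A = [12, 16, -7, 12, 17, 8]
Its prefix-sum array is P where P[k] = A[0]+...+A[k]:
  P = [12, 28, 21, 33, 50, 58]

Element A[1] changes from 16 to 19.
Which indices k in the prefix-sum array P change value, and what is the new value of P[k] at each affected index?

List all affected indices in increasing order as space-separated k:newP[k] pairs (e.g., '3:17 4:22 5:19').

P[k] = A[0] + ... + A[k]
P[k] includes A[1] iff k >= 1
Affected indices: 1, 2, ..., 5; delta = 3
  P[1]: 28 + 3 = 31
  P[2]: 21 + 3 = 24
  P[3]: 33 + 3 = 36
  P[4]: 50 + 3 = 53
  P[5]: 58 + 3 = 61

Answer: 1:31 2:24 3:36 4:53 5:61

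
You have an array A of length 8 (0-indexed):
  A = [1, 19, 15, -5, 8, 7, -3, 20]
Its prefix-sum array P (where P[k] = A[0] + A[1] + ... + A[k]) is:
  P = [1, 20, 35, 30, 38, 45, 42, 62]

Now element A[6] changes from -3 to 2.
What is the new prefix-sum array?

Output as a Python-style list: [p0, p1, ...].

Change: A[6] -3 -> 2, delta = 5
P[k] for k < 6: unchanged (A[6] not included)
P[k] for k >= 6: shift by delta = 5
  P[0] = 1 + 0 = 1
  P[1] = 20 + 0 = 20
  P[2] = 35 + 0 = 35
  P[3] = 30 + 0 = 30
  P[4] = 38 + 0 = 38
  P[5] = 45 + 0 = 45
  P[6] = 42 + 5 = 47
  P[7] = 62 + 5 = 67

Answer: [1, 20, 35, 30, 38, 45, 47, 67]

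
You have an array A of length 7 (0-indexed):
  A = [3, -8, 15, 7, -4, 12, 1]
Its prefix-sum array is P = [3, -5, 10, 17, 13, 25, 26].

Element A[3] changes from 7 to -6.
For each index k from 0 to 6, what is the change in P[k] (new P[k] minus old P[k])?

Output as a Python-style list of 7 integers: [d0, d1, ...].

Element change: A[3] 7 -> -6, delta = -13
For k < 3: P[k] unchanged, delta_P[k] = 0
For k >= 3: P[k] shifts by exactly -13
Delta array: [0, 0, 0, -13, -13, -13, -13]

Answer: [0, 0, 0, -13, -13, -13, -13]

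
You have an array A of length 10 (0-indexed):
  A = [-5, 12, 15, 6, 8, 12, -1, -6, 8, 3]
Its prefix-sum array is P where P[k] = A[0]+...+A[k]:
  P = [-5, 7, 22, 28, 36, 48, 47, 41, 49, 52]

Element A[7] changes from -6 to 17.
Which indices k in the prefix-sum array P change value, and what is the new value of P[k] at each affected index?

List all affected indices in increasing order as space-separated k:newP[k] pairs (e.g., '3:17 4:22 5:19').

Answer: 7:64 8:72 9:75

Derivation:
P[k] = A[0] + ... + A[k]
P[k] includes A[7] iff k >= 7
Affected indices: 7, 8, ..., 9; delta = 23
  P[7]: 41 + 23 = 64
  P[8]: 49 + 23 = 72
  P[9]: 52 + 23 = 75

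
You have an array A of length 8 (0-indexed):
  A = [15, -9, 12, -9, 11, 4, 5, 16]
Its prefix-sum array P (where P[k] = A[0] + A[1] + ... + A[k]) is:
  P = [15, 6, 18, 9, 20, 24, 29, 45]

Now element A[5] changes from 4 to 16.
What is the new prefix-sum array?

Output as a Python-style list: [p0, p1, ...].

Change: A[5] 4 -> 16, delta = 12
P[k] for k < 5: unchanged (A[5] not included)
P[k] for k >= 5: shift by delta = 12
  P[0] = 15 + 0 = 15
  P[1] = 6 + 0 = 6
  P[2] = 18 + 0 = 18
  P[3] = 9 + 0 = 9
  P[4] = 20 + 0 = 20
  P[5] = 24 + 12 = 36
  P[6] = 29 + 12 = 41
  P[7] = 45 + 12 = 57

Answer: [15, 6, 18, 9, 20, 36, 41, 57]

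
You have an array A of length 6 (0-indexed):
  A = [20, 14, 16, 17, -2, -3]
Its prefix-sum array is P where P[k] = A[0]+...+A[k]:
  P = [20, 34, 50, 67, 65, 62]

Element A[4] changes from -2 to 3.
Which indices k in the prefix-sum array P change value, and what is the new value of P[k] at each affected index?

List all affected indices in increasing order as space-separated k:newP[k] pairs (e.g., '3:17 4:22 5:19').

P[k] = A[0] + ... + A[k]
P[k] includes A[4] iff k >= 4
Affected indices: 4, 5, ..., 5; delta = 5
  P[4]: 65 + 5 = 70
  P[5]: 62 + 5 = 67

Answer: 4:70 5:67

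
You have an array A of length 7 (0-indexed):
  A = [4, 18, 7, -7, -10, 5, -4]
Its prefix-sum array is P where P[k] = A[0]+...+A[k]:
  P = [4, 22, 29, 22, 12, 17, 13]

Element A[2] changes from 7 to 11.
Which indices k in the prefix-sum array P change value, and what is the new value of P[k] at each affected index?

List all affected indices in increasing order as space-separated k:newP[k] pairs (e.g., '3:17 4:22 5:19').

Answer: 2:33 3:26 4:16 5:21 6:17

Derivation:
P[k] = A[0] + ... + A[k]
P[k] includes A[2] iff k >= 2
Affected indices: 2, 3, ..., 6; delta = 4
  P[2]: 29 + 4 = 33
  P[3]: 22 + 4 = 26
  P[4]: 12 + 4 = 16
  P[5]: 17 + 4 = 21
  P[6]: 13 + 4 = 17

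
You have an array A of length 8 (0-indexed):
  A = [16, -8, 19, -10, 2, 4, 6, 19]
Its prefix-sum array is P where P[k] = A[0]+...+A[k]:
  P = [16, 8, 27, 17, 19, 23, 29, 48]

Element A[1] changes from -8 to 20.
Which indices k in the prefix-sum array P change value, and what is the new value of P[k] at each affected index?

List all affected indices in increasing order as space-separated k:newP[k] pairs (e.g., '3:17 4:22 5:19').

Answer: 1:36 2:55 3:45 4:47 5:51 6:57 7:76

Derivation:
P[k] = A[0] + ... + A[k]
P[k] includes A[1] iff k >= 1
Affected indices: 1, 2, ..., 7; delta = 28
  P[1]: 8 + 28 = 36
  P[2]: 27 + 28 = 55
  P[3]: 17 + 28 = 45
  P[4]: 19 + 28 = 47
  P[5]: 23 + 28 = 51
  P[6]: 29 + 28 = 57
  P[7]: 48 + 28 = 76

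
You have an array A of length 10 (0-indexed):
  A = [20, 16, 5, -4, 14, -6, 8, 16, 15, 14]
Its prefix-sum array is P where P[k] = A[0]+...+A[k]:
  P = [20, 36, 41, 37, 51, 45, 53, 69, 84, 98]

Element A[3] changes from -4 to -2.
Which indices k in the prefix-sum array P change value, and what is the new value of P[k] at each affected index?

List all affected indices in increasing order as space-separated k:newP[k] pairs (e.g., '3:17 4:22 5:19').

P[k] = A[0] + ... + A[k]
P[k] includes A[3] iff k >= 3
Affected indices: 3, 4, ..., 9; delta = 2
  P[3]: 37 + 2 = 39
  P[4]: 51 + 2 = 53
  P[5]: 45 + 2 = 47
  P[6]: 53 + 2 = 55
  P[7]: 69 + 2 = 71
  P[8]: 84 + 2 = 86
  P[9]: 98 + 2 = 100

Answer: 3:39 4:53 5:47 6:55 7:71 8:86 9:100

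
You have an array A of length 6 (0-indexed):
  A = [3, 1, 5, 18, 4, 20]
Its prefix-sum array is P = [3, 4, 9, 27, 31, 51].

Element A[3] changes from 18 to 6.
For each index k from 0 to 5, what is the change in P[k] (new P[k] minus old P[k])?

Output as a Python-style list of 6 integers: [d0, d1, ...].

Answer: [0, 0, 0, -12, -12, -12]

Derivation:
Element change: A[3] 18 -> 6, delta = -12
For k < 3: P[k] unchanged, delta_P[k] = 0
For k >= 3: P[k] shifts by exactly -12
Delta array: [0, 0, 0, -12, -12, -12]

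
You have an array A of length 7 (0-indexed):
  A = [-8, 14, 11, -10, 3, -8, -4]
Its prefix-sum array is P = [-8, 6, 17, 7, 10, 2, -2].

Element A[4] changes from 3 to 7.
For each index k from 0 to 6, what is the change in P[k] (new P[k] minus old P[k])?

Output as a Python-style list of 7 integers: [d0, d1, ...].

Element change: A[4] 3 -> 7, delta = 4
For k < 4: P[k] unchanged, delta_P[k] = 0
For k >= 4: P[k] shifts by exactly 4
Delta array: [0, 0, 0, 0, 4, 4, 4]

Answer: [0, 0, 0, 0, 4, 4, 4]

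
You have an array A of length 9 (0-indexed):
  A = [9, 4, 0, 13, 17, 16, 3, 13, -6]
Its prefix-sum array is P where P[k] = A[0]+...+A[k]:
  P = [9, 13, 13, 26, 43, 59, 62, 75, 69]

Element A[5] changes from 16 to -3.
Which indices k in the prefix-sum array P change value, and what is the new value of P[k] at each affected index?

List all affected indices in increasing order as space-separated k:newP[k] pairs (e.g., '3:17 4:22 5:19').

Answer: 5:40 6:43 7:56 8:50

Derivation:
P[k] = A[0] + ... + A[k]
P[k] includes A[5] iff k >= 5
Affected indices: 5, 6, ..., 8; delta = -19
  P[5]: 59 + -19 = 40
  P[6]: 62 + -19 = 43
  P[7]: 75 + -19 = 56
  P[8]: 69 + -19 = 50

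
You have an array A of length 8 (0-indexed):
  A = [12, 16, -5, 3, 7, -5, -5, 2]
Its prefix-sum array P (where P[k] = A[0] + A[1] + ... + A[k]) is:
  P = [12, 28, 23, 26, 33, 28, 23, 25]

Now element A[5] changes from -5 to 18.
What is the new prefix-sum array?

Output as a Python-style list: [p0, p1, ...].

Change: A[5] -5 -> 18, delta = 23
P[k] for k < 5: unchanged (A[5] not included)
P[k] for k >= 5: shift by delta = 23
  P[0] = 12 + 0 = 12
  P[1] = 28 + 0 = 28
  P[2] = 23 + 0 = 23
  P[3] = 26 + 0 = 26
  P[4] = 33 + 0 = 33
  P[5] = 28 + 23 = 51
  P[6] = 23 + 23 = 46
  P[7] = 25 + 23 = 48

Answer: [12, 28, 23, 26, 33, 51, 46, 48]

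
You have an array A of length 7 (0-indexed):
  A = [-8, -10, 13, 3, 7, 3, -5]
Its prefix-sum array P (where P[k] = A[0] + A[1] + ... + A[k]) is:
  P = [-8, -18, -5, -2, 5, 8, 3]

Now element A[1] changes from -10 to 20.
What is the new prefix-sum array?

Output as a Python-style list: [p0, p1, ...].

Answer: [-8, 12, 25, 28, 35, 38, 33]

Derivation:
Change: A[1] -10 -> 20, delta = 30
P[k] for k < 1: unchanged (A[1] not included)
P[k] for k >= 1: shift by delta = 30
  P[0] = -8 + 0 = -8
  P[1] = -18 + 30 = 12
  P[2] = -5 + 30 = 25
  P[3] = -2 + 30 = 28
  P[4] = 5 + 30 = 35
  P[5] = 8 + 30 = 38
  P[6] = 3 + 30 = 33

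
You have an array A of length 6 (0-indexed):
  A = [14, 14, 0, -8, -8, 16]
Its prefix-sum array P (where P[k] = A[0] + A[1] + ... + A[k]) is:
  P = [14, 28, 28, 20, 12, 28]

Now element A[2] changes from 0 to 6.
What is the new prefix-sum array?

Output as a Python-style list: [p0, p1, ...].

Answer: [14, 28, 34, 26, 18, 34]

Derivation:
Change: A[2] 0 -> 6, delta = 6
P[k] for k < 2: unchanged (A[2] not included)
P[k] for k >= 2: shift by delta = 6
  P[0] = 14 + 0 = 14
  P[1] = 28 + 0 = 28
  P[2] = 28 + 6 = 34
  P[3] = 20 + 6 = 26
  P[4] = 12 + 6 = 18
  P[5] = 28 + 6 = 34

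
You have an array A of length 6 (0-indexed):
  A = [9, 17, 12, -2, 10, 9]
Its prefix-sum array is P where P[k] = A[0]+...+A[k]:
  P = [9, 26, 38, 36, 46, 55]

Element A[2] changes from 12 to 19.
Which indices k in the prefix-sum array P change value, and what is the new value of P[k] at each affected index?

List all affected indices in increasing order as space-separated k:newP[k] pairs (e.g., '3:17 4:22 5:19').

Answer: 2:45 3:43 4:53 5:62

Derivation:
P[k] = A[0] + ... + A[k]
P[k] includes A[2] iff k >= 2
Affected indices: 2, 3, ..., 5; delta = 7
  P[2]: 38 + 7 = 45
  P[3]: 36 + 7 = 43
  P[4]: 46 + 7 = 53
  P[5]: 55 + 7 = 62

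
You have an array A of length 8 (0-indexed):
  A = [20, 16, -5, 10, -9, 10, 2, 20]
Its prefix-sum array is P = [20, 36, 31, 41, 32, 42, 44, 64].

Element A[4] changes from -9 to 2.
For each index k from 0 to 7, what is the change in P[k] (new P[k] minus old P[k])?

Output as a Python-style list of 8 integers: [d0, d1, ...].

Element change: A[4] -9 -> 2, delta = 11
For k < 4: P[k] unchanged, delta_P[k] = 0
For k >= 4: P[k] shifts by exactly 11
Delta array: [0, 0, 0, 0, 11, 11, 11, 11]

Answer: [0, 0, 0, 0, 11, 11, 11, 11]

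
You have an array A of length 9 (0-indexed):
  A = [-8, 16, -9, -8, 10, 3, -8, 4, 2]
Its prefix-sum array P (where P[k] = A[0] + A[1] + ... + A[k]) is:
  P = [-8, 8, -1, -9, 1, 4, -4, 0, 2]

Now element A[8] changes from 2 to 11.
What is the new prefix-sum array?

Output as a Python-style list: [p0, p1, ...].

Change: A[8] 2 -> 11, delta = 9
P[k] for k < 8: unchanged (A[8] not included)
P[k] for k >= 8: shift by delta = 9
  P[0] = -8 + 0 = -8
  P[1] = 8 + 0 = 8
  P[2] = -1 + 0 = -1
  P[3] = -9 + 0 = -9
  P[4] = 1 + 0 = 1
  P[5] = 4 + 0 = 4
  P[6] = -4 + 0 = -4
  P[7] = 0 + 0 = 0
  P[8] = 2 + 9 = 11

Answer: [-8, 8, -1, -9, 1, 4, -4, 0, 11]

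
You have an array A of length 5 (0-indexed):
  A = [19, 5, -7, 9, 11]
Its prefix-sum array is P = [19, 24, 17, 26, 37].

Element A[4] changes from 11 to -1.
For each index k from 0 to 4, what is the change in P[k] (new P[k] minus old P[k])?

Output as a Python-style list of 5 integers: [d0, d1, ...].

Answer: [0, 0, 0, 0, -12]

Derivation:
Element change: A[4] 11 -> -1, delta = -12
For k < 4: P[k] unchanged, delta_P[k] = 0
For k >= 4: P[k] shifts by exactly -12
Delta array: [0, 0, 0, 0, -12]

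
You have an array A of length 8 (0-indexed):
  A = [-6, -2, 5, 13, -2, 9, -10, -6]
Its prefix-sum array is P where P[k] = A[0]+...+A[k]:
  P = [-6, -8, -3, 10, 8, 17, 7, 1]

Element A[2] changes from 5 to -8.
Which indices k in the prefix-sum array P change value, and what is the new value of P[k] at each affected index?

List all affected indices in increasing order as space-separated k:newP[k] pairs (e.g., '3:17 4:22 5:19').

Answer: 2:-16 3:-3 4:-5 5:4 6:-6 7:-12

Derivation:
P[k] = A[0] + ... + A[k]
P[k] includes A[2] iff k >= 2
Affected indices: 2, 3, ..., 7; delta = -13
  P[2]: -3 + -13 = -16
  P[3]: 10 + -13 = -3
  P[4]: 8 + -13 = -5
  P[5]: 17 + -13 = 4
  P[6]: 7 + -13 = -6
  P[7]: 1 + -13 = -12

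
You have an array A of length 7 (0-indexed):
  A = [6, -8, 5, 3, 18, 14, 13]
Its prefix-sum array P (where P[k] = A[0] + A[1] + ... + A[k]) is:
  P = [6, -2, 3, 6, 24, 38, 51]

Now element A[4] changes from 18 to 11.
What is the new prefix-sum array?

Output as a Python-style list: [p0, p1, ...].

Answer: [6, -2, 3, 6, 17, 31, 44]

Derivation:
Change: A[4] 18 -> 11, delta = -7
P[k] for k < 4: unchanged (A[4] not included)
P[k] for k >= 4: shift by delta = -7
  P[0] = 6 + 0 = 6
  P[1] = -2 + 0 = -2
  P[2] = 3 + 0 = 3
  P[3] = 6 + 0 = 6
  P[4] = 24 + -7 = 17
  P[5] = 38 + -7 = 31
  P[6] = 51 + -7 = 44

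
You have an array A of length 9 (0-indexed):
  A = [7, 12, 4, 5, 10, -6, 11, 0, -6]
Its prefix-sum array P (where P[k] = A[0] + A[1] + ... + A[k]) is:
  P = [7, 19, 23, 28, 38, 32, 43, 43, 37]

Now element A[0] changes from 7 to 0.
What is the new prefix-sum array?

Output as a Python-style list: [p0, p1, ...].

Answer: [0, 12, 16, 21, 31, 25, 36, 36, 30]

Derivation:
Change: A[0] 7 -> 0, delta = -7
P[k] for k < 0: unchanged (A[0] not included)
P[k] for k >= 0: shift by delta = -7
  P[0] = 7 + -7 = 0
  P[1] = 19 + -7 = 12
  P[2] = 23 + -7 = 16
  P[3] = 28 + -7 = 21
  P[4] = 38 + -7 = 31
  P[5] = 32 + -7 = 25
  P[6] = 43 + -7 = 36
  P[7] = 43 + -7 = 36
  P[8] = 37 + -7 = 30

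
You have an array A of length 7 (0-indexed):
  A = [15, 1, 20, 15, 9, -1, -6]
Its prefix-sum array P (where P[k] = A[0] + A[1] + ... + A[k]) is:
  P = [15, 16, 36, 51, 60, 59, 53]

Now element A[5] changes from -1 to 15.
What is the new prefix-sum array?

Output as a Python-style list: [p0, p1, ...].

Change: A[5] -1 -> 15, delta = 16
P[k] for k < 5: unchanged (A[5] not included)
P[k] for k >= 5: shift by delta = 16
  P[0] = 15 + 0 = 15
  P[1] = 16 + 0 = 16
  P[2] = 36 + 0 = 36
  P[3] = 51 + 0 = 51
  P[4] = 60 + 0 = 60
  P[5] = 59 + 16 = 75
  P[6] = 53 + 16 = 69

Answer: [15, 16, 36, 51, 60, 75, 69]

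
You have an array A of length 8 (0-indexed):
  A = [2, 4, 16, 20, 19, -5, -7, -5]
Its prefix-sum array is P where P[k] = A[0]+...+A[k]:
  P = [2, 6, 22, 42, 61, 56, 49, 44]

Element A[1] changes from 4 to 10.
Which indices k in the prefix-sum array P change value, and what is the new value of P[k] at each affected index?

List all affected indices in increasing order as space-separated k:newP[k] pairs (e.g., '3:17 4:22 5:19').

Answer: 1:12 2:28 3:48 4:67 5:62 6:55 7:50

Derivation:
P[k] = A[0] + ... + A[k]
P[k] includes A[1] iff k >= 1
Affected indices: 1, 2, ..., 7; delta = 6
  P[1]: 6 + 6 = 12
  P[2]: 22 + 6 = 28
  P[3]: 42 + 6 = 48
  P[4]: 61 + 6 = 67
  P[5]: 56 + 6 = 62
  P[6]: 49 + 6 = 55
  P[7]: 44 + 6 = 50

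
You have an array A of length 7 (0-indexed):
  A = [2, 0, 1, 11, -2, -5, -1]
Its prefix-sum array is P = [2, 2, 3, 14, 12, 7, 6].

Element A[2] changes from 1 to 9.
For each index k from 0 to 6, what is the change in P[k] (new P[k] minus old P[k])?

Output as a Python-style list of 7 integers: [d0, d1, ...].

Element change: A[2] 1 -> 9, delta = 8
For k < 2: P[k] unchanged, delta_P[k] = 0
For k >= 2: P[k] shifts by exactly 8
Delta array: [0, 0, 8, 8, 8, 8, 8]

Answer: [0, 0, 8, 8, 8, 8, 8]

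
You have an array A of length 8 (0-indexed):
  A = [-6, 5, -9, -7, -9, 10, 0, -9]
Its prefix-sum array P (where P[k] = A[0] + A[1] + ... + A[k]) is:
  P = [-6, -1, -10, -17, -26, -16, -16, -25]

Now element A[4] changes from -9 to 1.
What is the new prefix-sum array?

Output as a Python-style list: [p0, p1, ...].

Answer: [-6, -1, -10, -17, -16, -6, -6, -15]

Derivation:
Change: A[4] -9 -> 1, delta = 10
P[k] for k < 4: unchanged (A[4] not included)
P[k] for k >= 4: shift by delta = 10
  P[0] = -6 + 0 = -6
  P[1] = -1 + 0 = -1
  P[2] = -10 + 0 = -10
  P[3] = -17 + 0 = -17
  P[4] = -26 + 10 = -16
  P[5] = -16 + 10 = -6
  P[6] = -16 + 10 = -6
  P[7] = -25 + 10 = -15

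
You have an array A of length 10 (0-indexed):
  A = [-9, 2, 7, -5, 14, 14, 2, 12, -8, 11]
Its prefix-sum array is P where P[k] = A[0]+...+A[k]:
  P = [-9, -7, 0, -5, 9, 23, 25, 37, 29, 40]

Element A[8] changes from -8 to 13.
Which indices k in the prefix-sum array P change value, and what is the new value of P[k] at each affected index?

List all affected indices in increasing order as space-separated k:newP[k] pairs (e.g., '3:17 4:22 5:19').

Answer: 8:50 9:61

Derivation:
P[k] = A[0] + ... + A[k]
P[k] includes A[8] iff k >= 8
Affected indices: 8, 9, ..., 9; delta = 21
  P[8]: 29 + 21 = 50
  P[9]: 40 + 21 = 61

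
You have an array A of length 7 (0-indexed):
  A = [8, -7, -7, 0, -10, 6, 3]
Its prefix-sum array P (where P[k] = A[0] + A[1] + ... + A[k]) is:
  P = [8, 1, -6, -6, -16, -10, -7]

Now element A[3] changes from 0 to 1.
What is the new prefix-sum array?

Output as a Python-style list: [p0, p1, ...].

Change: A[3] 0 -> 1, delta = 1
P[k] for k < 3: unchanged (A[3] not included)
P[k] for k >= 3: shift by delta = 1
  P[0] = 8 + 0 = 8
  P[1] = 1 + 0 = 1
  P[2] = -6 + 0 = -6
  P[3] = -6 + 1 = -5
  P[4] = -16 + 1 = -15
  P[5] = -10 + 1 = -9
  P[6] = -7 + 1 = -6

Answer: [8, 1, -6, -5, -15, -9, -6]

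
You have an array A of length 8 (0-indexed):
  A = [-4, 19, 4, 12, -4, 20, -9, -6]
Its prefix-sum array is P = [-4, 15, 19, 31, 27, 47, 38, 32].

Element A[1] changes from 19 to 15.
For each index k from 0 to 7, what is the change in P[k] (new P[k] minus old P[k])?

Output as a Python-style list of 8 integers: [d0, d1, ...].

Element change: A[1] 19 -> 15, delta = -4
For k < 1: P[k] unchanged, delta_P[k] = 0
For k >= 1: P[k] shifts by exactly -4
Delta array: [0, -4, -4, -4, -4, -4, -4, -4]

Answer: [0, -4, -4, -4, -4, -4, -4, -4]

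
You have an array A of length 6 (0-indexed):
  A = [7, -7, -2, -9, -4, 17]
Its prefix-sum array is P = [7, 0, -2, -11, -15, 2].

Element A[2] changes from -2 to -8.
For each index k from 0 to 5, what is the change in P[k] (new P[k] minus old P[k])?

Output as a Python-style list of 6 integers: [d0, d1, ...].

Element change: A[2] -2 -> -8, delta = -6
For k < 2: P[k] unchanged, delta_P[k] = 0
For k >= 2: P[k] shifts by exactly -6
Delta array: [0, 0, -6, -6, -6, -6]

Answer: [0, 0, -6, -6, -6, -6]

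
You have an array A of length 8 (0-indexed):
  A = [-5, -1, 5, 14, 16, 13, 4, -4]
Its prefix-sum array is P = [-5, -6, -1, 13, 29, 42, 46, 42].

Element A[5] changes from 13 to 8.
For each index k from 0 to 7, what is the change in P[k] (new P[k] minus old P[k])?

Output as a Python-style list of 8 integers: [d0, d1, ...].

Answer: [0, 0, 0, 0, 0, -5, -5, -5]

Derivation:
Element change: A[5] 13 -> 8, delta = -5
For k < 5: P[k] unchanged, delta_P[k] = 0
For k >= 5: P[k] shifts by exactly -5
Delta array: [0, 0, 0, 0, 0, -5, -5, -5]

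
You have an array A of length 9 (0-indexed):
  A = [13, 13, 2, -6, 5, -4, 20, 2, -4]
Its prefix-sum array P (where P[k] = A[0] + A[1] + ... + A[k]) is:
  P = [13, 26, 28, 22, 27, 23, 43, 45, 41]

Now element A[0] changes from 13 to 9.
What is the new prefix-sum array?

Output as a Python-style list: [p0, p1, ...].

Answer: [9, 22, 24, 18, 23, 19, 39, 41, 37]

Derivation:
Change: A[0] 13 -> 9, delta = -4
P[k] for k < 0: unchanged (A[0] not included)
P[k] for k >= 0: shift by delta = -4
  P[0] = 13 + -4 = 9
  P[1] = 26 + -4 = 22
  P[2] = 28 + -4 = 24
  P[3] = 22 + -4 = 18
  P[4] = 27 + -4 = 23
  P[5] = 23 + -4 = 19
  P[6] = 43 + -4 = 39
  P[7] = 45 + -4 = 41
  P[8] = 41 + -4 = 37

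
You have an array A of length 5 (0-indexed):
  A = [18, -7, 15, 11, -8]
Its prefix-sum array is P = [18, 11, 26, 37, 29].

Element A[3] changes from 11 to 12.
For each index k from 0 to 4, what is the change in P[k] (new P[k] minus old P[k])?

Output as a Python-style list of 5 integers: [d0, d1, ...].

Answer: [0, 0, 0, 1, 1]

Derivation:
Element change: A[3] 11 -> 12, delta = 1
For k < 3: P[k] unchanged, delta_P[k] = 0
For k >= 3: P[k] shifts by exactly 1
Delta array: [0, 0, 0, 1, 1]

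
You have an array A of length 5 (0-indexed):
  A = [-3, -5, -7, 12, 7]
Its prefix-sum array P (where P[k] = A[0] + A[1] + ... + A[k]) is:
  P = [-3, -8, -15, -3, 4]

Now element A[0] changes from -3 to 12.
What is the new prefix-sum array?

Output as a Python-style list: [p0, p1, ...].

Change: A[0] -3 -> 12, delta = 15
P[k] for k < 0: unchanged (A[0] not included)
P[k] for k >= 0: shift by delta = 15
  P[0] = -3 + 15 = 12
  P[1] = -8 + 15 = 7
  P[2] = -15 + 15 = 0
  P[3] = -3 + 15 = 12
  P[4] = 4 + 15 = 19

Answer: [12, 7, 0, 12, 19]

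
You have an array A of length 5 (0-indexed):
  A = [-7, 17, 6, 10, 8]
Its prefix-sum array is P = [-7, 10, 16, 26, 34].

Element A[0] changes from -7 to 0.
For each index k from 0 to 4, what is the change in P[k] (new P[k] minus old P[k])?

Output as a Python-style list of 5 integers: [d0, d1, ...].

Element change: A[0] -7 -> 0, delta = 7
For k < 0: P[k] unchanged, delta_P[k] = 0
For k >= 0: P[k] shifts by exactly 7
Delta array: [7, 7, 7, 7, 7]

Answer: [7, 7, 7, 7, 7]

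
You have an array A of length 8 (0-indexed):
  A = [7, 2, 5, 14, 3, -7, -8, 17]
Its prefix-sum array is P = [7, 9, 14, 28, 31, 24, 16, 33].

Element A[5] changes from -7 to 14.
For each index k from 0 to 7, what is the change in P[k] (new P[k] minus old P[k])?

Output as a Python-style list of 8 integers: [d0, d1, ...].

Answer: [0, 0, 0, 0, 0, 21, 21, 21]

Derivation:
Element change: A[5] -7 -> 14, delta = 21
For k < 5: P[k] unchanged, delta_P[k] = 0
For k >= 5: P[k] shifts by exactly 21
Delta array: [0, 0, 0, 0, 0, 21, 21, 21]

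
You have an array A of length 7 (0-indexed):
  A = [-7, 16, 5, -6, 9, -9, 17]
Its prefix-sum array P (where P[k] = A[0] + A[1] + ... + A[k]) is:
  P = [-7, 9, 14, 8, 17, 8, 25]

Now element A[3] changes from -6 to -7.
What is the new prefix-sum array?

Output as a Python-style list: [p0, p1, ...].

Answer: [-7, 9, 14, 7, 16, 7, 24]

Derivation:
Change: A[3] -6 -> -7, delta = -1
P[k] for k < 3: unchanged (A[3] not included)
P[k] for k >= 3: shift by delta = -1
  P[0] = -7 + 0 = -7
  P[1] = 9 + 0 = 9
  P[2] = 14 + 0 = 14
  P[3] = 8 + -1 = 7
  P[4] = 17 + -1 = 16
  P[5] = 8 + -1 = 7
  P[6] = 25 + -1 = 24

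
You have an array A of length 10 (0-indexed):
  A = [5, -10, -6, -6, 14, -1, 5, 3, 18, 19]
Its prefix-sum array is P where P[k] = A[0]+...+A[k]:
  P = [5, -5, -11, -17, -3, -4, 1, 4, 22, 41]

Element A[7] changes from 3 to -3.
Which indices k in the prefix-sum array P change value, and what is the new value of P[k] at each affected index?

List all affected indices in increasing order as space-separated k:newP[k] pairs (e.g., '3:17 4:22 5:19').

Answer: 7:-2 8:16 9:35

Derivation:
P[k] = A[0] + ... + A[k]
P[k] includes A[7] iff k >= 7
Affected indices: 7, 8, ..., 9; delta = -6
  P[7]: 4 + -6 = -2
  P[8]: 22 + -6 = 16
  P[9]: 41 + -6 = 35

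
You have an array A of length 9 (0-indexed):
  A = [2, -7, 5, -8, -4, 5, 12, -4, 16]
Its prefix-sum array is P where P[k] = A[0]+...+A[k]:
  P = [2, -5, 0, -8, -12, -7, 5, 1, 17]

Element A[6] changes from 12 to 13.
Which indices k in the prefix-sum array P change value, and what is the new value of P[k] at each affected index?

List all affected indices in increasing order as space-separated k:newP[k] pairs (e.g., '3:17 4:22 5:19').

P[k] = A[0] + ... + A[k]
P[k] includes A[6] iff k >= 6
Affected indices: 6, 7, ..., 8; delta = 1
  P[6]: 5 + 1 = 6
  P[7]: 1 + 1 = 2
  P[8]: 17 + 1 = 18

Answer: 6:6 7:2 8:18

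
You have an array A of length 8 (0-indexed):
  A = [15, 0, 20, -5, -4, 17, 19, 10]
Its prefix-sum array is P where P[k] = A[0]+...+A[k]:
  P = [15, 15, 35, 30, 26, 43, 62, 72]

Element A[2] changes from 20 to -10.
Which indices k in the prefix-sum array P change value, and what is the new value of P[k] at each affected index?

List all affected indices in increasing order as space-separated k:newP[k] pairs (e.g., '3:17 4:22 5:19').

Answer: 2:5 3:0 4:-4 5:13 6:32 7:42

Derivation:
P[k] = A[0] + ... + A[k]
P[k] includes A[2] iff k >= 2
Affected indices: 2, 3, ..., 7; delta = -30
  P[2]: 35 + -30 = 5
  P[3]: 30 + -30 = 0
  P[4]: 26 + -30 = -4
  P[5]: 43 + -30 = 13
  P[6]: 62 + -30 = 32
  P[7]: 72 + -30 = 42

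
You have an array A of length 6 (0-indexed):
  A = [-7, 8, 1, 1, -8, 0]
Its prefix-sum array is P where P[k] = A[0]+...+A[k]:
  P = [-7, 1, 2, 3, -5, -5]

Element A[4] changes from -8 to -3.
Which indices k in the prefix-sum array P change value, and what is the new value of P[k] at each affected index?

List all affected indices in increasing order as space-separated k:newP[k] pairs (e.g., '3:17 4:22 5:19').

P[k] = A[0] + ... + A[k]
P[k] includes A[4] iff k >= 4
Affected indices: 4, 5, ..., 5; delta = 5
  P[4]: -5 + 5 = 0
  P[5]: -5 + 5 = 0

Answer: 4:0 5:0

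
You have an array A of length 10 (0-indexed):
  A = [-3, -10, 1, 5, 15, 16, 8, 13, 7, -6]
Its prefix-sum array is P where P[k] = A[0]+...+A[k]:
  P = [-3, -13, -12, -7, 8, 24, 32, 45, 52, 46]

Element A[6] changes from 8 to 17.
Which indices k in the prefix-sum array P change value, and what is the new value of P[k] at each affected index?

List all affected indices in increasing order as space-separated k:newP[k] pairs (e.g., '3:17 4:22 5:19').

Answer: 6:41 7:54 8:61 9:55

Derivation:
P[k] = A[0] + ... + A[k]
P[k] includes A[6] iff k >= 6
Affected indices: 6, 7, ..., 9; delta = 9
  P[6]: 32 + 9 = 41
  P[7]: 45 + 9 = 54
  P[8]: 52 + 9 = 61
  P[9]: 46 + 9 = 55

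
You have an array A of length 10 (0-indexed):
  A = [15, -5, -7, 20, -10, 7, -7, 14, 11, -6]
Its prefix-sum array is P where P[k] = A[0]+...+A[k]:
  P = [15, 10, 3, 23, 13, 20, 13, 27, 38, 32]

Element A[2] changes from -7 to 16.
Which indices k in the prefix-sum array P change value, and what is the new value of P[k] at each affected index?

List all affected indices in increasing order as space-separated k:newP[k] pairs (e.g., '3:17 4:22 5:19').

Answer: 2:26 3:46 4:36 5:43 6:36 7:50 8:61 9:55

Derivation:
P[k] = A[0] + ... + A[k]
P[k] includes A[2] iff k >= 2
Affected indices: 2, 3, ..., 9; delta = 23
  P[2]: 3 + 23 = 26
  P[3]: 23 + 23 = 46
  P[4]: 13 + 23 = 36
  P[5]: 20 + 23 = 43
  P[6]: 13 + 23 = 36
  P[7]: 27 + 23 = 50
  P[8]: 38 + 23 = 61
  P[9]: 32 + 23 = 55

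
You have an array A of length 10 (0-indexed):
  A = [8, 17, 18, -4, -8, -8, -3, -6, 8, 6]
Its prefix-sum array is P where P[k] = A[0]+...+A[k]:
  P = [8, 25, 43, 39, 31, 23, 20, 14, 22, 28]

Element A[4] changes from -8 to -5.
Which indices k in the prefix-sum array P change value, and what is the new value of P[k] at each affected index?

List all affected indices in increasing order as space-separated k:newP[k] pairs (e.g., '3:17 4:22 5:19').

P[k] = A[0] + ... + A[k]
P[k] includes A[4] iff k >= 4
Affected indices: 4, 5, ..., 9; delta = 3
  P[4]: 31 + 3 = 34
  P[5]: 23 + 3 = 26
  P[6]: 20 + 3 = 23
  P[7]: 14 + 3 = 17
  P[8]: 22 + 3 = 25
  P[9]: 28 + 3 = 31

Answer: 4:34 5:26 6:23 7:17 8:25 9:31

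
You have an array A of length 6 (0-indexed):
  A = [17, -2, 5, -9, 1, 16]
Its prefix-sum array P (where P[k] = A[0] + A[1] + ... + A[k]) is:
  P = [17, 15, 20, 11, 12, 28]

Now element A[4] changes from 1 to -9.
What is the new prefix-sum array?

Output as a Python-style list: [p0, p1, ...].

Change: A[4] 1 -> -9, delta = -10
P[k] for k < 4: unchanged (A[4] not included)
P[k] for k >= 4: shift by delta = -10
  P[0] = 17 + 0 = 17
  P[1] = 15 + 0 = 15
  P[2] = 20 + 0 = 20
  P[3] = 11 + 0 = 11
  P[4] = 12 + -10 = 2
  P[5] = 28 + -10 = 18

Answer: [17, 15, 20, 11, 2, 18]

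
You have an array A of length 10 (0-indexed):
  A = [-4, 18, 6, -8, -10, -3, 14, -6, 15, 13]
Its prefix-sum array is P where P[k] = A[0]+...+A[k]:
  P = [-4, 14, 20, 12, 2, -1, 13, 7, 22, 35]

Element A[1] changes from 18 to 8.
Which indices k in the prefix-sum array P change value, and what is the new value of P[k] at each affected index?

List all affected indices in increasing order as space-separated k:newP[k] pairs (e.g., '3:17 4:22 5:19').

Answer: 1:4 2:10 3:2 4:-8 5:-11 6:3 7:-3 8:12 9:25

Derivation:
P[k] = A[0] + ... + A[k]
P[k] includes A[1] iff k >= 1
Affected indices: 1, 2, ..., 9; delta = -10
  P[1]: 14 + -10 = 4
  P[2]: 20 + -10 = 10
  P[3]: 12 + -10 = 2
  P[4]: 2 + -10 = -8
  P[5]: -1 + -10 = -11
  P[6]: 13 + -10 = 3
  P[7]: 7 + -10 = -3
  P[8]: 22 + -10 = 12
  P[9]: 35 + -10 = 25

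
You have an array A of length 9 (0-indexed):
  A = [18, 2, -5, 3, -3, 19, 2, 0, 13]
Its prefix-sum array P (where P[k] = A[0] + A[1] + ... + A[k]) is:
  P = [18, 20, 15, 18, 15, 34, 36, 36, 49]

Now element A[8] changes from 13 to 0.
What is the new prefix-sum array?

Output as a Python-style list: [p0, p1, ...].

Answer: [18, 20, 15, 18, 15, 34, 36, 36, 36]

Derivation:
Change: A[8] 13 -> 0, delta = -13
P[k] for k < 8: unchanged (A[8] not included)
P[k] for k >= 8: shift by delta = -13
  P[0] = 18 + 0 = 18
  P[1] = 20 + 0 = 20
  P[2] = 15 + 0 = 15
  P[3] = 18 + 0 = 18
  P[4] = 15 + 0 = 15
  P[5] = 34 + 0 = 34
  P[6] = 36 + 0 = 36
  P[7] = 36 + 0 = 36
  P[8] = 49 + -13 = 36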